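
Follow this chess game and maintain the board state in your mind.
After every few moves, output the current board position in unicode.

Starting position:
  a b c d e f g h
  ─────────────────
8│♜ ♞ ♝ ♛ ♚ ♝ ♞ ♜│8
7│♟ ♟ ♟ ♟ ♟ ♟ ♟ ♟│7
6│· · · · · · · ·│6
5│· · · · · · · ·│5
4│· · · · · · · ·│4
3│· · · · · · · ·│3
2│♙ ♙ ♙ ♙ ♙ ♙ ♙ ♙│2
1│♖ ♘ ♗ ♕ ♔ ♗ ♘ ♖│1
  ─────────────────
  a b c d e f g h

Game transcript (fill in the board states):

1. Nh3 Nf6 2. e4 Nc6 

  a b c d e f g h
  ─────────────────
8│♜ · ♝ ♛ ♚ ♝ · ♜│8
7│♟ ♟ ♟ ♟ ♟ ♟ ♟ ♟│7
6│· · ♞ · · ♞ · ·│6
5│· · · · · · · ·│5
4│· · · · ♙ · · ·│4
3│· · · · · · · ♘│3
2│♙ ♙ ♙ ♙ · ♙ ♙ ♙│2
1│♖ ♘ ♗ ♕ ♔ ♗ · ♖│1
  ─────────────────
  a b c d e f g h

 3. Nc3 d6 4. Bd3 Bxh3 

  a b c d e f g h
  ─────────────────
8│♜ · · ♛ ♚ ♝ · ♜│8
7│♟ ♟ ♟ · ♟ ♟ ♟ ♟│7
6│· · ♞ ♟ · ♞ · ·│6
5│· · · · · · · ·│5
4│· · · · ♙ · · ·│4
3│· · ♘ ♗ · · · ♝│3
2│♙ ♙ ♙ ♙ · ♙ ♙ ♙│2
1│♖ · ♗ ♕ ♔ · · ♖│1
  ─────────────────
  a b c d e f g h

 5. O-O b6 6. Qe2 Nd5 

  a b c d e f g h
  ─────────────────
8│♜ · · ♛ ♚ ♝ · ♜│8
7│♟ · ♟ · ♟ ♟ ♟ ♟│7
6│· ♟ ♞ ♟ · · · ·│6
5│· · · ♞ · · · ·│5
4│· · · · ♙ · · ·│4
3│· · ♘ ♗ · · · ♝│3
2│♙ ♙ ♙ ♙ ♕ ♙ ♙ ♙│2
1│♖ · ♗ · · ♖ ♔ ·│1
  ─────────────────
  a b c d e f g h

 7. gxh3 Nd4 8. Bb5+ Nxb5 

  a b c d e f g h
  ─────────────────
8│♜ · · ♛ ♚ ♝ · ♜│8
7│♟ · ♟ · ♟ ♟ ♟ ♟│7
6│· ♟ · ♟ · · · ·│6
5│· ♞ · ♞ · · · ·│5
4│· · · · ♙ · · ·│4
3│· · ♘ · · · · ♙│3
2│♙ ♙ ♙ ♙ ♕ ♙ · ♙│2
1│♖ · ♗ · · ♖ ♔ ·│1
  ─────────────────
  a b c d e f g h

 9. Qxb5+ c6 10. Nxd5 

  a b c d e f g h
  ─────────────────
8│♜ · · ♛ ♚ ♝ · ♜│8
7│♟ · · · ♟ ♟ ♟ ♟│7
6│· ♟ ♟ ♟ · · · ·│6
5│· ♕ · ♘ · · · ·│5
4│· · · · ♙ · · ·│4
3│· · · · · · · ♙│3
2│♙ ♙ ♙ ♙ · ♙ · ♙│2
1│♖ · ♗ · · ♖ ♔ ·│1
  ─────────────────
  a b c d e f g h


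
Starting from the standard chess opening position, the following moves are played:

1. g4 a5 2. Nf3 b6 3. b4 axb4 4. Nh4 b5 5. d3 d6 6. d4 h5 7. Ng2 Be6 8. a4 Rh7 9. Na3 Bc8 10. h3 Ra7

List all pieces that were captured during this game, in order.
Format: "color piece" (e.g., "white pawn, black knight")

Tracking captures:
  axb4: captured white pawn

white pawn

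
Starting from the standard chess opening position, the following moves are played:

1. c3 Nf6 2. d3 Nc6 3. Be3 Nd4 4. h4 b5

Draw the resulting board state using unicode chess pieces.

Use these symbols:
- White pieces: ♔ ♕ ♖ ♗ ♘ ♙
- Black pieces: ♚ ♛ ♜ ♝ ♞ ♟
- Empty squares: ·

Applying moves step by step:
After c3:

♜ ♞ ♝ ♛ ♚ ♝ ♞ ♜
♟ ♟ ♟ ♟ ♟ ♟ ♟ ♟
· · · · · · · ·
· · · · · · · ·
· · · · · · · ·
· · ♙ · · · · ·
♙ ♙ · ♙ ♙ ♙ ♙ ♙
♖ ♘ ♗ ♕ ♔ ♗ ♘ ♖


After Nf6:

♜ ♞ ♝ ♛ ♚ ♝ · ♜
♟ ♟ ♟ ♟ ♟ ♟ ♟ ♟
· · · · · ♞ · ·
· · · · · · · ·
· · · · · · · ·
· · ♙ · · · · ·
♙ ♙ · ♙ ♙ ♙ ♙ ♙
♖ ♘ ♗ ♕ ♔ ♗ ♘ ♖


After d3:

♜ ♞ ♝ ♛ ♚ ♝ · ♜
♟ ♟ ♟ ♟ ♟ ♟ ♟ ♟
· · · · · ♞ · ·
· · · · · · · ·
· · · · · · · ·
· · ♙ ♙ · · · ·
♙ ♙ · · ♙ ♙ ♙ ♙
♖ ♘ ♗ ♕ ♔ ♗ ♘ ♖


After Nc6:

♜ · ♝ ♛ ♚ ♝ · ♜
♟ ♟ ♟ ♟ ♟ ♟ ♟ ♟
· · ♞ · · ♞ · ·
· · · · · · · ·
· · · · · · · ·
· · ♙ ♙ · · · ·
♙ ♙ · · ♙ ♙ ♙ ♙
♖ ♘ ♗ ♕ ♔ ♗ ♘ ♖


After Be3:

♜ · ♝ ♛ ♚ ♝ · ♜
♟ ♟ ♟ ♟ ♟ ♟ ♟ ♟
· · ♞ · · ♞ · ·
· · · · · · · ·
· · · · · · · ·
· · ♙ ♙ ♗ · · ·
♙ ♙ · · ♙ ♙ ♙ ♙
♖ ♘ · ♕ ♔ ♗ ♘ ♖


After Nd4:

♜ · ♝ ♛ ♚ ♝ · ♜
♟ ♟ ♟ ♟ ♟ ♟ ♟ ♟
· · · · · ♞ · ·
· · · · · · · ·
· · · ♞ · · · ·
· · ♙ ♙ ♗ · · ·
♙ ♙ · · ♙ ♙ ♙ ♙
♖ ♘ · ♕ ♔ ♗ ♘ ♖


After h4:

♜ · ♝ ♛ ♚ ♝ · ♜
♟ ♟ ♟ ♟ ♟ ♟ ♟ ♟
· · · · · ♞ · ·
· · · · · · · ·
· · · ♞ · · · ♙
· · ♙ ♙ ♗ · · ·
♙ ♙ · · ♙ ♙ ♙ ·
♖ ♘ · ♕ ♔ ♗ ♘ ♖


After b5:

♜ · ♝ ♛ ♚ ♝ · ♜
♟ · ♟ ♟ ♟ ♟ ♟ ♟
· · · · · ♞ · ·
· ♟ · · · · · ·
· · · ♞ · · · ♙
· · ♙ ♙ ♗ · · ·
♙ ♙ · · ♙ ♙ ♙ ·
♖ ♘ · ♕ ♔ ♗ ♘ ♖



  a b c d e f g h
  ─────────────────
8│♜ · ♝ ♛ ♚ ♝ · ♜│8
7│♟ · ♟ ♟ ♟ ♟ ♟ ♟│7
6│· · · · · ♞ · ·│6
5│· ♟ · · · · · ·│5
4│· · · ♞ · · · ♙│4
3│· · ♙ ♙ ♗ · · ·│3
2│♙ ♙ · · ♙ ♙ ♙ ·│2
1│♖ ♘ · ♕ ♔ ♗ ♘ ♖│1
  ─────────────────
  a b c d e f g h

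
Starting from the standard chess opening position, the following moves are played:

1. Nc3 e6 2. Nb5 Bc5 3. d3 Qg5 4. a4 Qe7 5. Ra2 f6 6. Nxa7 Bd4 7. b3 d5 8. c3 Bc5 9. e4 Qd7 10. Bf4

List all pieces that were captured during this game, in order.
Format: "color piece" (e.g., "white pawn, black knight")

Tracking captures:
  Nxa7: captured black pawn

black pawn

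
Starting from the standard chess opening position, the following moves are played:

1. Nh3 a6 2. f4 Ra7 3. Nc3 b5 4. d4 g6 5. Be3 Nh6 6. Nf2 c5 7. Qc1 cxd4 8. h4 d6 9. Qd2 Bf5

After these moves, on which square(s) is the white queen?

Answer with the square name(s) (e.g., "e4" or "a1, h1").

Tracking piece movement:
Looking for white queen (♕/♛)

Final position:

  a b c d e f g h
  ─────────────────
8│· ♞ · ♛ ♚ ♝ · ♜│8
7│♜ · · · ♟ ♟ · ♟│7
6│♟ · · ♟ · · ♟ ♞│6
5│· ♟ · · · ♝ · ·│5
4│· · · ♟ · ♙ · ♙│4
3│· · ♘ · ♗ · · ·│3
2│♙ ♙ ♙ ♕ ♙ ♘ ♙ ·│2
1│♖ · · · ♔ ♗ · ♖│1
  ─────────────────
  a b c d e f g h


d2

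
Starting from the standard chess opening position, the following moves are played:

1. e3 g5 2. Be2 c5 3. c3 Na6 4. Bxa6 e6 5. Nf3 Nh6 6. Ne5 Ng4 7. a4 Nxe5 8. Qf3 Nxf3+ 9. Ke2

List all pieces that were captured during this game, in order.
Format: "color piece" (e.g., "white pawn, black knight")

Tracking captures:
  Bxa6: captured black knight
  Nxe5: captured white knight
  Nxf3+: captured white queen

black knight, white knight, white queen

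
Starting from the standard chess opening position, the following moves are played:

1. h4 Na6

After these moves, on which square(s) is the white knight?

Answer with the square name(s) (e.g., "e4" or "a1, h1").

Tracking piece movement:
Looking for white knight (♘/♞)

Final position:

  a b c d e f g h
  ─────────────────
8│♜ · ♝ ♛ ♚ ♝ ♞ ♜│8
7│♟ ♟ ♟ ♟ ♟ ♟ ♟ ♟│7
6│♞ · · · · · · ·│6
5│· · · · · · · ·│5
4│· · · · · · · ♙│4
3│· · · · · · · ·│3
2│♙ ♙ ♙ ♙ ♙ ♙ ♙ ·│2
1│♖ ♘ ♗ ♕ ♔ ♗ ♘ ♖│1
  ─────────────────
  a b c d e f g h


b1, g1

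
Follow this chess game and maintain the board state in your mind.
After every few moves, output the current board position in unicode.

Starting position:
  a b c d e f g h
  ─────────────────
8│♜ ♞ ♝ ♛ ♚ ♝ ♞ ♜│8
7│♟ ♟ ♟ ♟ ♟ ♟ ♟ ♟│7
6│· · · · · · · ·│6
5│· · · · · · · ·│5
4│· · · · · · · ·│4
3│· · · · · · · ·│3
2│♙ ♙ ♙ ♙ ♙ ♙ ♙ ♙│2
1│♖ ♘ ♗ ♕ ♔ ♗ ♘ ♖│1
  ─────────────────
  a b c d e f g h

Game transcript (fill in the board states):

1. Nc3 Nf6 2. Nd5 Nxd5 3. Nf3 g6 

  a b c d e f g h
  ─────────────────
8│♜ ♞ ♝ ♛ ♚ ♝ · ♜│8
7│♟ ♟ ♟ ♟ ♟ ♟ · ♟│7
6│· · · · · · ♟ ·│6
5│· · · ♞ · · · ·│5
4│· · · · · · · ·│4
3│· · · · · ♘ · ·│3
2│♙ ♙ ♙ ♙ ♙ ♙ ♙ ♙│2
1│♖ · ♗ ♕ ♔ ♗ · ♖│1
  ─────────────────
  a b c d e f g h

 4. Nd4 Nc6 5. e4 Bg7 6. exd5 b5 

  a b c d e f g h
  ─────────────────
8│♜ · ♝ ♛ ♚ · · ♜│8
7│♟ · ♟ ♟ ♟ ♟ ♝ ♟│7
6│· · ♞ · · · ♟ ·│6
5│· ♟ · ♙ · · · ·│5
4│· · · ♘ · · · ·│4
3│· · · · · · · ·│3
2│♙ ♙ ♙ ♙ · ♙ ♙ ♙│2
1│♖ · ♗ ♕ ♔ ♗ · ♖│1
  ─────────────────
  a b c d e f g h

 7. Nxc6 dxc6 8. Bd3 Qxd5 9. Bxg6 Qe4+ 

  a b c d e f g h
  ─────────────────
8│♜ · ♝ · ♚ · · ♜│8
7│♟ · ♟ · ♟ ♟ ♝ ♟│7
6│· · ♟ · · · ♗ ·│6
5│· ♟ · · · · · ·│5
4│· · · · ♛ · · ·│4
3│· · · · · · · ·│3
2│♙ ♙ ♙ ♙ · ♙ ♙ ♙│2
1│♖ · ♗ ♕ ♔ · · ♖│1
  ─────────────────
  a b c d e f g h

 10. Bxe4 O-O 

  a b c d e f g h
  ─────────────────
8│♜ · ♝ · · ♜ ♚ ·│8
7│♟ · ♟ · ♟ ♟ ♝ ♟│7
6│· · ♟ · · · · ·│6
5│· ♟ · · · · · ·│5
4│· · · · ♗ · · ·│4
3│· · · · · · · ·│3
2│♙ ♙ ♙ ♙ · ♙ ♙ ♙│2
1│♖ · ♗ ♕ ♔ · · ♖│1
  ─────────────────
  a b c d e f g h


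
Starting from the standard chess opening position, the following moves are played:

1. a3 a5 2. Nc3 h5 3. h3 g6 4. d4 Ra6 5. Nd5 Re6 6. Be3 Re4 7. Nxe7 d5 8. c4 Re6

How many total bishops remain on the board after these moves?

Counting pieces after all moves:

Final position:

  a b c d e f g h
  ─────────────────
8│· ♞ ♝ ♛ ♚ ♝ ♞ ♜│8
7│· ♟ ♟ · ♘ ♟ · ·│7
6│· · · · ♜ · ♟ ·│6
5│♟ · · ♟ · · · ♟│5
4│· · ♙ ♙ · · · ·│4
3│♙ · · · ♗ · · ♙│3
2│· ♙ · · ♙ ♙ ♙ ·│2
1│♖ · · ♕ ♔ ♗ ♘ ♖│1
  ─────────────────
  a b c d e f g h


4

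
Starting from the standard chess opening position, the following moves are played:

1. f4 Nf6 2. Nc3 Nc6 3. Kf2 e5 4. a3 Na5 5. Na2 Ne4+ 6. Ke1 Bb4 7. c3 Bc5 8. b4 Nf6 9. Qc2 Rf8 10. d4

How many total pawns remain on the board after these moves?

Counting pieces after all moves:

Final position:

  a b c d e f g h
  ─────────────────
8│♜ · ♝ ♛ ♚ ♜ · ·│8
7│♟ ♟ ♟ ♟ · ♟ ♟ ♟│7
6│· · · · · ♞ · ·│6
5│♞ · ♝ · ♟ · · ·│5
4│· ♙ · ♙ · ♙ · ·│4
3│♙ · ♙ · · · · ·│3
2│♘ · ♕ · ♙ · ♙ ♙│2
1│♖ · ♗ · ♔ ♗ ♘ ♖│1
  ─────────────────
  a b c d e f g h


16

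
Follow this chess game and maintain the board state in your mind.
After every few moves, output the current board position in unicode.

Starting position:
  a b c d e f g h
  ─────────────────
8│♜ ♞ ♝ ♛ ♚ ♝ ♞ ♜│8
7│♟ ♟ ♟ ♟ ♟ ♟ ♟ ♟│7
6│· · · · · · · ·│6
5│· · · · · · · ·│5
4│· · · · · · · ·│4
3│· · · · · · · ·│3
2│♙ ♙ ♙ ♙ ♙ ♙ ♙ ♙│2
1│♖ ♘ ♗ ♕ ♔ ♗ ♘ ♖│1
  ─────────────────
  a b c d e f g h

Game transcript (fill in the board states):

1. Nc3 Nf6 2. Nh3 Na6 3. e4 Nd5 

  a b c d e f g h
  ─────────────────
8│♜ · ♝ ♛ ♚ ♝ · ♜│8
7│♟ ♟ ♟ ♟ ♟ ♟ ♟ ♟│7
6│♞ · · · · · · ·│6
5│· · · ♞ · · · ·│5
4│· · · · ♙ · · ·│4
3│· · ♘ · · · · ♘│3
2│♙ ♙ ♙ ♙ · ♙ ♙ ♙│2
1│♖ · ♗ ♕ ♔ ♗ · ♖│1
  ─────────────────
  a b c d e f g h

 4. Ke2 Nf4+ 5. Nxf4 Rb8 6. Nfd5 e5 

  a b c d e f g h
  ─────────────────
8│· ♜ ♝ ♛ ♚ ♝ · ♜│8
7│♟ ♟ ♟ ♟ · ♟ ♟ ♟│7
6│♞ · · · · · · ·│6
5│· · · ♘ ♟ · · ·│5
4│· · · · ♙ · · ·│4
3│· · ♘ · · · · ·│3
2│♙ ♙ ♙ ♙ ♔ ♙ ♙ ♙│2
1│♖ · ♗ ♕ · ♗ · ♖│1
  ─────────────────
  a b c d e f g h

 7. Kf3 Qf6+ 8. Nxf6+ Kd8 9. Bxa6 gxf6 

  a b c d e f g h
  ─────────────────
8│· ♜ ♝ ♚ · ♝ · ♜│8
7│♟ ♟ ♟ ♟ · ♟ · ♟│7
6│♗ · · · · ♟ · ·│6
5│· · · · ♟ · · ·│5
4│· · · · ♙ · · ·│4
3│· · ♘ · · ♔ · ·│3
2│♙ ♙ ♙ ♙ · ♙ ♙ ♙│2
1│♖ · ♗ ♕ · · · ♖│1
  ─────────────────
  a b c d e f g h

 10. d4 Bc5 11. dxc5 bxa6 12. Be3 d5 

  a b c d e f g h
  ─────────────────
8│· ♜ ♝ ♚ · · · ♜│8
7│♟ · ♟ · · ♟ · ♟│7
6│♟ · · · · ♟ · ·│6
5│· · ♙ ♟ ♟ · · ·│5
4│· · · · ♙ · · ·│4
3│· · ♘ · ♗ ♔ · ·│3
2│♙ ♙ ♙ · · ♙ ♙ ♙│2
1│♖ · · ♕ · · · ♖│1
  ─────────────────
  a b c d e f g h

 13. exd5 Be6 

  a b c d e f g h
  ─────────────────
8│· ♜ · ♚ · · · ♜│8
7│♟ · ♟ · · ♟ · ♟│7
6│♟ · · · ♝ ♟ · ·│6
5│· · ♙ ♙ ♟ · · ·│5
4│· · · · · · · ·│4
3│· · ♘ · ♗ ♔ · ·│3
2│♙ ♙ ♙ · · ♙ ♙ ♙│2
1│♖ · · ♕ · · · ♖│1
  ─────────────────
  a b c d e f g h


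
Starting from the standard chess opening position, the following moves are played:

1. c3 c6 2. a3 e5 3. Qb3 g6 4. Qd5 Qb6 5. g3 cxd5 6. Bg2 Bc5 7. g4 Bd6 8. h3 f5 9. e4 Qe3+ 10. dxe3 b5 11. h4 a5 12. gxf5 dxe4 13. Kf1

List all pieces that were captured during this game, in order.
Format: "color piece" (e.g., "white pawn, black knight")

Tracking captures:
  cxd5: captured white queen
  dxe3: captured black queen
  gxf5: captured black pawn
  dxe4: captured white pawn

white queen, black queen, black pawn, white pawn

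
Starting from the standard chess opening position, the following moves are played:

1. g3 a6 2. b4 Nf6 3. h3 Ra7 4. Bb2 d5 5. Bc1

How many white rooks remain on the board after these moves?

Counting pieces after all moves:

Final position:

  a b c d e f g h
  ─────────────────
8│· ♞ ♝ ♛ ♚ ♝ · ♜│8
7│♜ ♟ ♟ · ♟ ♟ ♟ ♟│7
6│♟ · · · · ♞ · ·│6
5│· · · ♟ · · · ·│5
4│· ♙ · · · · · ·│4
3│· · · · · · ♙ ♙│3
2│♙ · ♙ ♙ ♙ ♙ · ·│2
1│♖ ♘ ♗ ♕ ♔ ♗ ♘ ♖│1
  ─────────────────
  a b c d e f g h


2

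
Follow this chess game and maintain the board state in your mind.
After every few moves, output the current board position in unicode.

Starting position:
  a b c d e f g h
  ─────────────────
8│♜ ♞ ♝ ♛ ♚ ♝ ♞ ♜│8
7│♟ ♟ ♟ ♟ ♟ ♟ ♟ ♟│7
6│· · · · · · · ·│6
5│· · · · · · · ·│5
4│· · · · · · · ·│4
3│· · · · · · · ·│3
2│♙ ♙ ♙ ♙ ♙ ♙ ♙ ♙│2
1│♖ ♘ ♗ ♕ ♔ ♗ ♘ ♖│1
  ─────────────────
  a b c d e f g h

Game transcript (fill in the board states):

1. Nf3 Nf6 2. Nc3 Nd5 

  a b c d e f g h
  ─────────────────
8│♜ ♞ ♝ ♛ ♚ ♝ · ♜│8
7│♟ ♟ ♟ ♟ ♟ ♟ ♟ ♟│7
6│· · · · · · · ·│6
5│· · · ♞ · · · ·│5
4│· · · · · · · ·│4
3│· · ♘ · · ♘ · ·│3
2│♙ ♙ ♙ ♙ ♙ ♙ ♙ ♙│2
1│♖ · ♗ ♕ ♔ ♗ · ♖│1
  ─────────────────
  a b c d e f g h

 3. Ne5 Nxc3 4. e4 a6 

  a b c d e f g h
  ─────────────────
8│♜ ♞ ♝ ♛ ♚ ♝ · ♜│8
7│· ♟ ♟ ♟ ♟ ♟ ♟ ♟│7
6│♟ · · · · · · ·│6
5│· · · · ♘ · · ·│5
4│· · · · ♙ · · ·│4
3│· · ♞ · · · · ·│3
2│♙ ♙ ♙ ♙ · ♙ ♙ ♙│2
1│♖ · ♗ ♕ ♔ ♗ · ♖│1
  ─────────────────
  a b c d e f g h

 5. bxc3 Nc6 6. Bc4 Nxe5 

  a b c d e f g h
  ─────────────────
8│♜ · ♝ ♛ ♚ ♝ · ♜│8
7│· ♟ ♟ ♟ ♟ ♟ ♟ ♟│7
6│♟ · · · · · · ·│6
5│· · · · ♞ · · ·│5
4│· · ♗ · ♙ · · ·│4
3│· · ♙ · · · · ·│3
2│♙ · ♙ ♙ · ♙ ♙ ♙│2
1│♖ · ♗ ♕ ♔ · · ♖│1
  ─────────────────
  a b c d e f g h

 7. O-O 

  a b c d e f g h
  ─────────────────
8│♜ · ♝ ♛ ♚ ♝ · ♜│8
7│· ♟ ♟ ♟ ♟ ♟ ♟ ♟│7
6│♟ · · · · · · ·│6
5│· · · · ♞ · · ·│5
4│· · ♗ · ♙ · · ·│4
3│· · ♙ · · · · ·│3
2│♙ · ♙ ♙ · ♙ ♙ ♙│2
1│♖ · ♗ ♕ · ♖ ♔ ·│1
  ─────────────────
  a b c d e f g h


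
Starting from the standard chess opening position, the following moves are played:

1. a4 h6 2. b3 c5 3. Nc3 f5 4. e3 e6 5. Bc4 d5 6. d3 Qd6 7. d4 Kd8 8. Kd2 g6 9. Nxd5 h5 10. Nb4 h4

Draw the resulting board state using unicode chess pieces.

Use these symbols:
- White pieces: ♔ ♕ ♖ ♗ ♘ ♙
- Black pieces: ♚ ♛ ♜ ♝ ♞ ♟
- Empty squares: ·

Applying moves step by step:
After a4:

♜ ♞ ♝ ♛ ♚ ♝ ♞ ♜
♟ ♟ ♟ ♟ ♟ ♟ ♟ ♟
· · · · · · · ·
· · · · · · · ·
♙ · · · · · · ·
· · · · · · · ·
· ♙ ♙ ♙ ♙ ♙ ♙ ♙
♖ ♘ ♗ ♕ ♔ ♗ ♘ ♖


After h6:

♜ ♞ ♝ ♛ ♚ ♝ ♞ ♜
♟ ♟ ♟ ♟ ♟ ♟ ♟ ·
· · · · · · · ♟
· · · · · · · ·
♙ · · · · · · ·
· · · · · · · ·
· ♙ ♙ ♙ ♙ ♙ ♙ ♙
♖ ♘ ♗ ♕ ♔ ♗ ♘ ♖


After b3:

♜ ♞ ♝ ♛ ♚ ♝ ♞ ♜
♟ ♟ ♟ ♟ ♟ ♟ ♟ ·
· · · · · · · ♟
· · · · · · · ·
♙ · · · · · · ·
· ♙ · · · · · ·
· · ♙ ♙ ♙ ♙ ♙ ♙
♖ ♘ ♗ ♕ ♔ ♗ ♘ ♖


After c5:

♜ ♞ ♝ ♛ ♚ ♝ ♞ ♜
♟ ♟ · ♟ ♟ ♟ ♟ ·
· · · · · · · ♟
· · ♟ · · · · ·
♙ · · · · · · ·
· ♙ · · · · · ·
· · ♙ ♙ ♙ ♙ ♙ ♙
♖ ♘ ♗ ♕ ♔ ♗ ♘ ♖


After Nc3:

♜ ♞ ♝ ♛ ♚ ♝ ♞ ♜
♟ ♟ · ♟ ♟ ♟ ♟ ·
· · · · · · · ♟
· · ♟ · · · · ·
♙ · · · · · · ·
· ♙ ♘ · · · · ·
· · ♙ ♙ ♙ ♙ ♙ ♙
♖ · ♗ ♕ ♔ ♗ ♘ ♖


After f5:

♜ ♞ ♝ ♛ ♚ ♝ ♞ ♜
♟ ♟ · ♟ ♟ · ♟ ·
· · · · · · · ♟
· · ♟ · · ♟ · ·
♙ · · · · · · ·
· ♙ ♘ · · · · ·
· · ♙ ♙ ♙ ♙ ♙ ♙
♖ · ♗ ♕ ♔ ♗ ♘ ♖


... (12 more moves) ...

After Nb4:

♜ ♞ ♝ ♚ · ♝ ♞ ♜
♟ ♟ · · · · · ·
· · · ♛ ♟ · ♟ ·
· · ♟ · · ♟ · ♟
♙ ♘ ♗ ♙ · · · ·
· ♙ · · ♙ · · ·
· · ♙ ♔ · ♙ ♙ ♙
♖ · ♗ ♕ · · ♘ ♖


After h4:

♜ ♞ ♝ ♚ · ♝ ♞ ♜
♟ ♟ · · · · · ·
· · · ♛ ♟ · ♟ ·
· · ♟ · · ♟ · ·
♙ ♘ ♗ ♙ · · · ♟
· ♙ · · ♙ · · ·
· · ♙ ♔ · ♙ ♙ ♙
♖ · ♗ ♕ · · ♘ ♖



  a b c d e f g h
  ─────────────────
8│♜ ♞ ♝ ♚ · ♝ ♞ ♜│8
7│♟ ♟ · · · · · ·│7
6│· · · ♛ ♟ · ♟ ·│6
5│· · ♟ · · ♟ · ·│5
4│♙ ♘ ♗ ♙ · · · ♟│4
3│· ♙ · · ♙ · · ·│3
2│· · ♙ ♔ · ♙ ♙ ♙│2
1│♖ · ♗ ♕ · · ♘ ♖│1
  ─────────────────
  a b c d e f g h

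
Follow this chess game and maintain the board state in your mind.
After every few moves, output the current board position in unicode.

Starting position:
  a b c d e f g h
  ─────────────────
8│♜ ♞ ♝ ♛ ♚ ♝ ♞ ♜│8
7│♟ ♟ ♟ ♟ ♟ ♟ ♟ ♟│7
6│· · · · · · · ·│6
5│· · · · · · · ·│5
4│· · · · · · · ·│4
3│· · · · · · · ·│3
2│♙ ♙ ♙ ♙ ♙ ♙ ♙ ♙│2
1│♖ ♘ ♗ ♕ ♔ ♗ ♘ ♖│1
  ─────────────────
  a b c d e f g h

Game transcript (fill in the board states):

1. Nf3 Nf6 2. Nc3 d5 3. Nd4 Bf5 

  a b c d e f g h
  ─────────────────
8│♜ ♞ · ♛ ♚ ♝ · ♜│8
7│♟ ♟ ♟ · ♟ ♟ ♟ ♟│7
6│· · · · · ♞ · ·│6
5│· · · ♟ · ♝ · ·│5
4│· · · ♘ · · · ·│4
3│· · ♘ · · · · ·│3
2│♙ ♙ ♙ ♙ ♙ ♙ ♙ ♙│2
1│♖ · ♗ ♕ ♔ ♗ · ♖│1
  ─────────────────
  a b c d e f g h

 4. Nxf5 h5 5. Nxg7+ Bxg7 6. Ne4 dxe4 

  a b c d e f g h
  ─────────────────
8│♜ ♞ · ♛ ♚ · · ♜│8
7│♟ ♟ ♟ · ♟ ♟ ♝ ·│7
6│· · · · · ♞ · ·│6
5│· · · · · · · ♟│5
4│· · · · ♟ · · ·│4
3│· · · · · · · ·│3
2│♙ ♙ ♙ ♙ ♙ ♙ ♙ ♙│2
1│♖ · ♗ ♕ ♔ ♗ · ♖│1
  ─────────────────
  a b c d e f g h

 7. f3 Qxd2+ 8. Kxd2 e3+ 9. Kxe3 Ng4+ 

  a b c d e f g h
  ─────────────────
8│♜ ♞ · · ♚ · · ♜│8
7│♟ ♟ ♟ · ♟ ♟ ♝ ·│7
6│· · · · · · · ·│6
5│· · · · · · · ♟│5
4│· · · · · · ♞ ·│4
3│· · · · ♔ ♙ · ·│3
2│♙ ♙ ♙ · ♙ · ♙ ♙│2
1│♖ · ♗ ♕ · ♗ · ♖│1
  ─────────────────
  a b c d e f g h

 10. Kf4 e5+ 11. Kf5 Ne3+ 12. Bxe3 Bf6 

  a b c d e f g h
  ─────────────────
8│♜ ♞ · · ♚ · · ♜│8
7│♟ ♟ ♟ · · ♟ · ·│7
6│· · · · · ♝ · ·│6
5│· · · · ♟ ♔ · ♟│5
4│· · · · · · · ·│4
3│· · · · ♗ ♙ · ·│3
2│♙ ♙ ♙ · ♙ · ♙ ♙│2
1│♖ · · ♕ · ♗ · ♖│1
  ─────────────────
  a b c d e f g h

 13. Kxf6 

  a b c d e f g h
  ─────────────────
8│♜ ♞ · · ♚ · · ♜│8
7│♟ ♟ ♟ · · ♟ · ·│7
6│· · · · · ♔ · ·│6
5│· · · · ♟ · · ♟│5
4│· · · · · · · ·│4
3│· · · · ♗ ♙ · ·│3
2│♙ ♙ ♙ · ♙ · ♙ ♙│2
1│♖ · · ♕ · ♗ · ♖│1
  ─────────────────
  a b c d e f g h


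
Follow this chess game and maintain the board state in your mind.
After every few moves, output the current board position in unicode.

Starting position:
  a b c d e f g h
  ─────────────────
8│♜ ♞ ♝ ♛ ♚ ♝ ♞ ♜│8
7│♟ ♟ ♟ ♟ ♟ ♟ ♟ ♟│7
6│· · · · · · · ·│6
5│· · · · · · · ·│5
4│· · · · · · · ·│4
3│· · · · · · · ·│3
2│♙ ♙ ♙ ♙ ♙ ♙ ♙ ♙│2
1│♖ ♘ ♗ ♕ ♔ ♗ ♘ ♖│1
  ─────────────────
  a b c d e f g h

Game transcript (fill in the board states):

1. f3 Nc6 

  a b c d e f g h
  ─────────────────
8│♜ · ♝ ♛ ♚ ♝ ♞ ♜│8
7│♟ ♟ ♟ ♟ ♟ ♟ ♟ ♟│7
6│· · ♞ · · · · ·│6
5│· · · · · · · ·│5
4│· · · · · · · ·│4
3│· · · · · ♙ · ·│3
2│♙ ♙ ♙ ♙ ♙ · ♙ ♙│2
1│♖ ♘ ♗ ♕ ♔ ♗ ♘ ♖│1
  ─────────────────
  a b c d e f g h

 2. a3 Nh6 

  a b c d e f g h
  ─────────────────
8│♜ · ♝ ♛ ♚ ♝ · ♜│8
7│♟ ♟ ♟ ♟ ♟ ♟ ♟ ♟│7
6│· · ♞ · · · · ♞│6
5│· · · · · · · ·│5
4│· · · · · · · ·│4
3│♙ · · · · ♙ · ·│3
2│· ♙ ♙ ♙ ♙ · ♙ ♙│2
1│♖ ♘ ♗ ♕ ♔ ♗ ♘ ♖│1
  ─────────────────
  a b c d e f g h

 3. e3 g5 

  a b c d e f g h
  ─────────────────
8│♜ · ♝ ♛ ♚ ♝ · ♜│8
7│♟ ♟ ♟ ♟ ♟ ♟ · ♟│7
6│· · ♞ · · · · ♞│6
5│· · · · · · ♟ ·│5
4│· · · · · · · ·│4
3│♙ · · · ♙ ♙ · ·│3
2│· ♙ ♙ ♙ · · ♙ ♙│2
1│♖ ♘ ♗ ♕ ♔ ♗ ♘ ♖│1
  ─────────────────
  a b c d e f g h

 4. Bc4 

  a b c d e f g h
  ─────────────────
8│♜ · ♝ ♛ ♚ ♝ · ♜│8
7│♟ ♟ ♟ ♟ ♟ ♟ · ♟│7
6│· · ♞ · · · · ♞│6
5│· · · · · · ♟ ·│5
4│· · ♗ · · · · ·│4
3│♙ · · · ♙ ♙ · ·│3
2│· ♙ ♙ ♙ · · ♙ ♙│2
1│♖ ♘ ♗ ♕ ♔ · ♘ ♖│1
  ─────────────────
  a b c d e f g h


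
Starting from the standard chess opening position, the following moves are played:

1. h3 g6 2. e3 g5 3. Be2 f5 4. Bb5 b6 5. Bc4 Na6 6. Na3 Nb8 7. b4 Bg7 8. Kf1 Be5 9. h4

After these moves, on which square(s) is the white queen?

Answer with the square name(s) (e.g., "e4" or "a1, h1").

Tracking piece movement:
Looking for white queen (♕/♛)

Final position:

  a b c d e f g h
  ─────────────────
8│♜ ♞ ♝ ♛ ♚ · ♞ ♜│8
7│♟ · ♟ ♟ ♟ · · ♟│7
6│· ♟ · · · · · ·│6
5│· · · · ♝ ♟ ♟ ·│5
4│· ♙ ♗ · · · · ♙│4
3│♘ · · · ♙ · · ·│3
2│♙ · ♙ ♙ · ♙ ♙ ·│2
1│♖ · ♗ ♕ · ♔ ♘ ♖│1
  ─────────────────
  a b c d e f g h


d1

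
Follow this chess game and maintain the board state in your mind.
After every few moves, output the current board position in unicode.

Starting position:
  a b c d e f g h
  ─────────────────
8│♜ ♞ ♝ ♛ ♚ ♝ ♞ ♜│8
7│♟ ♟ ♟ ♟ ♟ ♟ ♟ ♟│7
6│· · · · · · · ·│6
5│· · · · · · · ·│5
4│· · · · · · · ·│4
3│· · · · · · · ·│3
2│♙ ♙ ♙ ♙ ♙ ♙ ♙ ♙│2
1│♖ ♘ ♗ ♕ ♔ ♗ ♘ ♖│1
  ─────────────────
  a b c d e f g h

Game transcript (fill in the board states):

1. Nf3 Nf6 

  a b c d e f g h
  ─────────────────
8│♜ ♞ ♝ ♛ ♚ ♝ · ♜│8
7│♟ ♟ ♟ ♟ ♟ ♟ ♟ ♟│7
6│· · · · · ♞ · ·│6
5│· · · · · · · ·│5
4│· · · · · · · ·│4
3│· · · · · ♘ · ·│3
2│♙ ♙ ♙ ♙ ♙ ♙ ♙ ♙│2
1│♖ ♘ ♗ ♕ ♔ ♗ · ♖│1
  ─────────────────
  a b c d e f g h

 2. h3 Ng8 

  a b c d e f g h
  ─────────────────
8│♜ ♞ ♝ ♛ ♚ ♝ ♞ ♜│8
7│♟ ♟ ♟ ♟ ♟ ♟ ♟ ♟│7
6│· · · · · · · ·│6
5│· · · · · · · ·│5
4│· · · · · · · ·│4
3│· · · · · ♘ · ♙│3
2│♙ ♙ ♙ ♙ ♙ ♙ ♙ ·│2
1│♖ ♘ ♗ ♕ ♔ ♗ · ♖│1
  ─────────────────
  a b c d e f g h

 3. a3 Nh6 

  a b c d e f g h
  ─────────────────
8│♜ ♞ ♝ ♛ ♚ ♝ · ♜│8
7│♟ ♟ ♟ ♟ ♟ ♟ ♟ ♟│7
6│· · · · · · · ♞│6
5│· · · · · · · ·│5
4│· · · · · · · ·│4
3│♙ · · · · ♘ · ♙│3
2│· ♙ ♙ ♙ ♙ ♙ ♙ ·│2
1│♖ ♘ ♗ ♕ ♔ ♗ · ♖│1
  ─────────────────
  a b c d e f g h

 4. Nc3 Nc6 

  a b c d e f g h
  ─────────────────
8│♜ · ♝ ♛ ♚ ♝ · ♜│8
7│♟ ♟ ♟ ♟ ♟ ♟ ♟ ♟│7
6│· · ♞ · · · · ♞│6
5│· · · · · · · ·│5
4│· · · · · · · ·│4
3│♙ · ♘ · · ♘ · ♙│3
2│· ♙ ♙ ♙ ♙ ♙ ♙ ·│2
1│♖ · ♗ ♕ ♔ ♗ · ♖│1
  ─────────────────
  a b c d e f g h

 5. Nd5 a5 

  a b c d e f g h
  ─────────────────
8│♜ · ♝ ♛ ♚ ♝ · ♜│8
7│· ♟ ♟ ♟ ♟ ♟ ♟ ♟│7
6│· · ♞ · · · · ♞│6
5│♟ · · ♘ · · · ·│5
4│· · · · · · · ·│4
3│♙ · · · · ♘ · ♙│3
2│· ♙ ♙ ♙ ♙ ♙ ♙ ·│2
1│♖ · ♗ ♕ ♔ ♗ · ♖│1
  ─────────────────
  a b c d e f g h



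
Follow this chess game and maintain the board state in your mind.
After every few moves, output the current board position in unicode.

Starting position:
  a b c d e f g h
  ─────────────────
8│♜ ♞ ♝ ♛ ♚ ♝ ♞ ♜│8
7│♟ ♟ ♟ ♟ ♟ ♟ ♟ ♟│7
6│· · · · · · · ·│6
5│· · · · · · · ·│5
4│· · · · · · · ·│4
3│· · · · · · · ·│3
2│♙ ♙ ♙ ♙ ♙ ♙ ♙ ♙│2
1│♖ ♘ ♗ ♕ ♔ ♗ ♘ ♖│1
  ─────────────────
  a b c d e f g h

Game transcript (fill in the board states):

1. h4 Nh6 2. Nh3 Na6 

  a b c d e f g h
  ─────────────────
8│♜ · ♝ ♛ ♚ ♝ · ♜│8
7│♟ ♟ ♟ ♟ ♟ ♟ ♟ ♟│7
6│♞ · · · · · · ♞│6
5│· · · · · · · ·│5
4│· · · · · · · ♙│4
3│· · · · · · · ♘│3
2│♙ ♙ ♙ ♙ ♙ ♙ ♙ ·│2
1│♖ ♘ ♗ ♕ ♔ ♗ · ♖│1
  ─────────────────
  a b c d e f g h

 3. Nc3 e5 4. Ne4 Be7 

  a b c d e f g h
  ─────────────────
8│♜ · ♝ ♛ ♚ · · ♜│8
7│♟ ♟ ♟ ♟ ♝ ♟ ♟ ♟│7
6│♞ · · · · · · ♞│6
5│· · · · ♟ · · ·│5
4│· · · · ♘ · · ♙│4
3│· · · · · · · ♘│3
2│♙ ♙ ♙ ♙ ♙ ♙ ♙ ·│2
1│♖ · ♗ ♕ ♔ ♗ · ♖│1
  ─────────────────
  a b c d e f g h

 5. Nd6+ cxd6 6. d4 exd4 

  a b c d e f g h
  ─────────────────
8│♜ · ♝ ♛ ♚ · · ♜│8
7│♟ ♟ · ♟ ♝ ♟ ♟ ♟│7
6│♞ · · ♟ · · · ♞│6
5│· · · · · · · ·│5
4│· · · ♟ · · · ♙│4
3│· · · · · · · ♘│3
2│♙ ♙ ♙ · ♙ ♙ ♙ ·│2
1│♖ · ♗ ♕ ♔ ♗ · ♖│1
  ─────────────────
  a b c d e f g h

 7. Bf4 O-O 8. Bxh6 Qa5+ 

  a b c d e f g h
  ─────────────────
8│♜ · ♝ · · ♜ ♚ ·│8
7│♟ ♟ · ♟ ♝ ♟ ♟ ♟│7
6│♞ · · ♟ · · · ♗│6
5│♛ · · · · · · ·│5
4│· · · ♟ · · · ♙│4
3│· · · · · · · ♘│3
2│♙ ♙ ♙ · ♙ ♙ ♙ ·│2
1│♖ · · ♕ ♔ ♗ · ♖│1
  ─────────────────
  a b c d e f g h

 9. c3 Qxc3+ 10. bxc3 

  a b c d e f g h
  ─────────────────
8│♜ · ♝ · · ♜ ♚ ·│8
7│♟ ♟ · ♟ ♝ ♟ ♟ ♟│7
6│♞ · · ♟ · · · ♗│6
5│· · · · · · · ·│5
4│· · · ♟ · · · ♙│4
3│· · ♙ · · · · ♘│3
2│♙ · · · ♙ ♙ ♙ ·│2
1│♖ · · ♕ ♔ ♗ · ♖│1
  ─────────────────
  a b c d e f g h


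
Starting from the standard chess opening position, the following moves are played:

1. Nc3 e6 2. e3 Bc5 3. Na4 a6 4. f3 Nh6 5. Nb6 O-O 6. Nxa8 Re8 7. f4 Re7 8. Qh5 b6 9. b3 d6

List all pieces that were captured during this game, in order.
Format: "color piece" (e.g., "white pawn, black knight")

Tracking captures:
  Nxa8: captured black rook

black rook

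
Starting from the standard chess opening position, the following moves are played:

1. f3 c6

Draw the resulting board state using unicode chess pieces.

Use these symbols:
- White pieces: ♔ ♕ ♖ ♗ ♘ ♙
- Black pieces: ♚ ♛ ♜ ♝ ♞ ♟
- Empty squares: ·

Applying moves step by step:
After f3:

♜ ♞ ♝ ♛ ♚ ♝ ♞ ♜
♟ ♟ ♟ ♟ ♟ ♟ ♟ ♟
· · · · · · · ·
· · · · · · · ·
· · · · · · · ·
· · · · · ♙ · ·
♙ ♙ ♙ ♙ ♙ · ♙ ♙
♖ ♘ ♗ ♕ ♔ ♗ ♘ ♖


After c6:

♜ ♞ ♝ ♛ ♚ ♝ ♞ ♜
♟ ♟ · ♟ ♟ ♟ ♟ ♟
· · ♟ · · · · ·
· · · · · · · ·
· · · · · · · ·
· · · · · ♙ · ·
♙ ♙ ♙ ♙ ♙ · ♙ ♙
♖ ♘ ♗ ♕ ♔ ♗ ♘ ♖



  a b c d e f g h
  ─────────────────
8│♜ ♞ ♝ ♛ ♚ ♝ ♞ ♜│8
7│♟ ♟ · ♟ ♟ ♟ ♟ ♟│7
6│· · ♟ · · · · ·│6
5│· · · · · · · ·│5
4│· · · · · · · ·│4
3│· · · · · ♙ · ·│3
2│♙ ♙ ♙ ♙ ♙ · ♙ ♙│2
1│♖ ♘ ♗ ♕ ♔ ♗ ♘ ♖│1
  ─────────────────
  a b c d e f g h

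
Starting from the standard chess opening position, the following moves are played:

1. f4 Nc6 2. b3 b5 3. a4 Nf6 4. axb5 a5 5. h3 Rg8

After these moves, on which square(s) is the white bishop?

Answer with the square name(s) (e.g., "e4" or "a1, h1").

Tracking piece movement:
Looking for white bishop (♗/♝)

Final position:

  a b c d e f g h
  ─────────────────
8│♜ · ♝ ♛ ♚ ♝ ♜ ·│8
7│· · ♟ ♟ ♟ ♟ ♟ ♟│7
6│· · ♞ · · ♞ · ·│6
5│♟ ♙ · · · · · ·│5
4│· · · · · ♙ · ·│4
3│· ♙ · · · · · ♙│3
2│· · ♙ ♙ ♙ · ♙ ·│2
1│♖ ♘ ♗ ♕ ♔ ♗ ♘ ♖│1
  ─────────────────
  a b c d e f g h


c1, f1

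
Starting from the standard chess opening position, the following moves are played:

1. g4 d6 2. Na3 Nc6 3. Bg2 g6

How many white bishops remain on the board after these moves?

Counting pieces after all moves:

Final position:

  a b c d e f g h
  ─────────────────
8│♜ · ♝ ♛ ♚ ♝ ♞ ♜│8
7│♟ ♟ ♟ · ♟ ♟ · ♟│7
6│· · ♞ ♟ · · ♟ ·│6
5│· · · · · · · ·│5
4│· · · · · · ♙ ·│4
3│♘ · · · · · · ·│3
2│♙ ♙ ♙ ♙ ♙ ♙ ♗ ♙│2
1│♖ · ♗ ♕ ♔ · ♘ ♖│1
  ─────────────────
  a b c d e f g h


2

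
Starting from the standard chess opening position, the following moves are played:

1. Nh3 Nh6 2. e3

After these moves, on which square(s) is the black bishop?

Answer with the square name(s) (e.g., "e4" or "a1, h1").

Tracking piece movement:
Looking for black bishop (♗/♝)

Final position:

  a b c d e f g h
  ─────────────────
8│♜ ♞ ♝ ♛ ♚ ♝ · ♜│8
7│♟ ♟ ♟ ♟ ♟ ♟ ♟ ♟│7
6│· · · · · · · ♞│6
5│· · · · · · · ·│5
4│· · · · · · · ·│4
3│· · · · ♙ · · ♘│3
2│♙ ♙ ♙ ♙ · ♙ ♙ ♙│2
1│♖ ♘ ♗ ♕ ♔ ♗ · ♖│1
  ─────────────────
  a b c d e f g h


c8, f8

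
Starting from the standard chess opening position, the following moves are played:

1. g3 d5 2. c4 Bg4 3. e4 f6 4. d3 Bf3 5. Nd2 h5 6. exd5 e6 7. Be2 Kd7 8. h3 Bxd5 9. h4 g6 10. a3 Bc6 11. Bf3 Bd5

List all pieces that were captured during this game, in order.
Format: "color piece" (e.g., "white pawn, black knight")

Tracking captures:
  exd5: captured black pawn
  Bxd5: captured white pawn

black pawn, white pawn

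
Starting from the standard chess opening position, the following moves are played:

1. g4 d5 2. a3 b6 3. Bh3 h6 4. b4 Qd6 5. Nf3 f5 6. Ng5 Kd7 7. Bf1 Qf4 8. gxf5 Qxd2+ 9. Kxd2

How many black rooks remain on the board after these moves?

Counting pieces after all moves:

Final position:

  a b c d e f g h
  ─────────────────
8│♜ ♞ ♝ · · ♝ ♞ ♜│8
7│♟ · ♟ ♚ ♟ · ♟ ·│7
6│· ♟ · · · · · ♟│6
5│· · · ♟ · ♙ ♘ ·│5
4│· ♙ · · · · · ·│4
3│♙ · · · · · · ·│3
2│· · ♙ ♔ ♙ ♙ · ♙│2
1│♖ ♘ ♗ ♕ · ♗ · ♖│1
  ─────────────────
  a b c d e f g h


2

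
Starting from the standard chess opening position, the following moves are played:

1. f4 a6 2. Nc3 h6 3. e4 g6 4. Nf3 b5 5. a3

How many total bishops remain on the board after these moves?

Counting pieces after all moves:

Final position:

  a b c d e f g h
  ─────────────────
8│♜ ♞ ♝ ♛ ♚ ♝ ♞ ♜│8
7│· · ♟ ♟ ♟ ♟ · ·│7
6│♟ · · · · · ♟ ♟│6
5│· ♟ · · · · · ·│5
4│· · · · ♙ ♙ · ·│4
3│♙ · ♘ · · ♘ · ·│3
2│· ♙ ♙ ♙ · · ♙ ♙│2
1│♖ · ♗ ♕ ♔ ♗ · ♖│1
  ─────────────────
  a b c d e f g h


4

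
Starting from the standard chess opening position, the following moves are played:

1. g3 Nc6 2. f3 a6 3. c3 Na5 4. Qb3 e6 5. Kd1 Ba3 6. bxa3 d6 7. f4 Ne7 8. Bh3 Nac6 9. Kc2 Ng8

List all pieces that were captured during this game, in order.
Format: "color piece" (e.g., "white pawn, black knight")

Tracking captures:
  bxa3: captured black bishop

black bishop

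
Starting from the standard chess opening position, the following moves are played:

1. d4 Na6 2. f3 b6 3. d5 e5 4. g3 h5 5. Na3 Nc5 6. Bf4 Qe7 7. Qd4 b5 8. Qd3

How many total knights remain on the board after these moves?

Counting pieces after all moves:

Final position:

  a b c d e f g h
  ─────────────────
8│♜ · ♝ · ♚ ♝ ♞ ♜│8
7│♟ · ♟ ♟ ♛ ♟ ♟ ·│7
6│· · · · · · · ·│6
5│· ♟ ♞ ♙ ♟ · · ♟│5
4│· · · · · ♗ · ·│4
3│♘ · · ♕ · ♙ ♙ ·│3
2│♙ ♙ ♙ · ♙ · · ♙│2
1│♖ · · · ♔ ♗ ♘ ♖│1
  ─────────────────
  a b c d e f g h


4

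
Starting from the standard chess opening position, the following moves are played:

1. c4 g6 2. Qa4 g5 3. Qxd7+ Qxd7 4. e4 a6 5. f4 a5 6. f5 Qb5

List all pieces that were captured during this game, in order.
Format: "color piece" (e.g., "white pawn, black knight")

Tracking captures:
  Qxd7+: captured black pawn
  Qxd7: captured white queen

black pawn, white queen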